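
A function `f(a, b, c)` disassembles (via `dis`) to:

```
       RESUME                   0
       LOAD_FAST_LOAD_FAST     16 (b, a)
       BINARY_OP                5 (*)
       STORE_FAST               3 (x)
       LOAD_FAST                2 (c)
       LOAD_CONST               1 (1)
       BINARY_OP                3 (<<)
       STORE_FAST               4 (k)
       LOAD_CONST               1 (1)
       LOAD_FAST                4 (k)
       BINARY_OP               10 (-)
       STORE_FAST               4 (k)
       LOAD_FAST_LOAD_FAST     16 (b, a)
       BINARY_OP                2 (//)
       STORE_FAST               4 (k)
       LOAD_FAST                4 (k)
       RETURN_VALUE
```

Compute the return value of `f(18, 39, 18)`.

2

LOAD_FAST_LOAD_FAST b,a → push 39,18. Stack: [39, 18]
BINARY_OP * → 39 * 18 = 702. Stack: [702]
STORE_FAST x → x=702. Stack: []
LOAD_FAST c → push 18. Stack: [18]
LOAD_CONST → push 1. Stack: [18, 1]
BINARY_OP << → 18 << 1 = 36. Stack: [36]
STORE_FAST k → k=36. Stack: []
LOAD_CONST → push 1. Stack: [1]
LOAD_FAST k → push 36. Stack: [1, 36]
BINARY_OP - → 1 - 36 = -35. Stack: [-35]
STORE_FAST k → k=-35. Stack: []
LOAD_FAST_LOAD_FAST b,a → push 39,18. Stack: [39, 18]
BINARY_OP // → 39 // 18 = 2. Stack: [2]
STORE_FAST k → k=2. Stack: []
LOAD_FAST k → push 2. Stack: [2]
RETURN_VALUE → return 2.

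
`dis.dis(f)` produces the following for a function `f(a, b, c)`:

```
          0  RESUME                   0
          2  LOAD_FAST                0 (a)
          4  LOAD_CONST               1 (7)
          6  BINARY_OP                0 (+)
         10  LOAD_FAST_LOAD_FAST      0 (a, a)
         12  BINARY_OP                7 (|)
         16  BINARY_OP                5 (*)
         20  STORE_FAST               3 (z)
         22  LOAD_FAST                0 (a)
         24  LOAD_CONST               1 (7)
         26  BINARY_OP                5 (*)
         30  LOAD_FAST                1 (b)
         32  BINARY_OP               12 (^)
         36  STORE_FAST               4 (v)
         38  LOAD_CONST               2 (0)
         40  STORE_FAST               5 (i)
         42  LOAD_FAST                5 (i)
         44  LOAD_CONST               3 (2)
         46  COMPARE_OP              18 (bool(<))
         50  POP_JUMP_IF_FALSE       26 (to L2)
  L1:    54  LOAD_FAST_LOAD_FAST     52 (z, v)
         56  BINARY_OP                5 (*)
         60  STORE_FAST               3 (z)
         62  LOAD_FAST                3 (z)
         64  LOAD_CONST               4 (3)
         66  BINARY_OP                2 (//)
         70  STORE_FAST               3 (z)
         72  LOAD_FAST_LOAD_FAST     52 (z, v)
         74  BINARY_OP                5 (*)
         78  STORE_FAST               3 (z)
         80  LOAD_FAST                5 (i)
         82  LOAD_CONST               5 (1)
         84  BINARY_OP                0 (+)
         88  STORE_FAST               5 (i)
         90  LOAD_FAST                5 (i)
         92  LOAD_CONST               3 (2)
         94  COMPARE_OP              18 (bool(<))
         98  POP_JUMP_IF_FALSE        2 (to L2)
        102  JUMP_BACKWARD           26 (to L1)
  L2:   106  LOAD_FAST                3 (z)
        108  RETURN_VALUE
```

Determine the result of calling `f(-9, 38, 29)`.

LOAD_FAST a → push -9. Stack: [-9]
LOAD_CONST → push 7. Stack: [-9, 7]
BINARY_OP + → -9 + 7 = -2. Stack: [-2]
LOAD_FAST_LOAD_FAST a,a → push -9,-9. Stack: [-2, -9, -9]
BINARY_OP | → -9 | -9 = -9. Stack: [-2, -9]
BINARY_OP * → -2 * -9 = 18. Stack: [18]
STORE_FAST z → z=18. Stack: []
LOAD_FAST a → push -9. Stack: [-9]
LOAD_CONST → push 7. Stack: [-9, 7]
BINARY_OP * → -9 * 7 = -63. Stack: [-63]
LOAD_FAST b → push 38. Stack: [-63, 38]
BINARY_OP ^ → -63 ^ 38 = -25. Stack: [-25]
STORE_FAST v → v=-25. Stack: []
LOAD_CONST → push 0. Stack: [0]
STORE_FAST i → i=0. Stack: []
LOAD_FAST i → push 0. Stack: [0]
LOAD_CONST → push 2. Stack: [0, 2]
COMPARE_OP bool(<) → 0 vs 2 = True. Stack: [True]
POP_JUMP_IF_FALSE → pop True; no jump. Stack: []
LOAD_FAST_LOAD_FAST z,v → push 18,-25. Stack: [18, -25]
BINARY_OP * → 18 * -25 = -450. Stack: [-450]
STORE_FAST z → z=-450. Stack: []
LOAD_FAST z → push -450. Stack: [-450]
LOAD_CONST → push 3. Stack: [-450, 3]
BINARY_OP // → -450 // 3 = -150. Stack: [-150]
STORE_FAST z → z=-150. Stack: []
LOAD_FAST_LOAD_FAST z,v → push -150,-25. Stack: [-150, -25]
BINARY_OP * → -150 * -25 = 3750. Stack: [3750]
STORE_FAST z → z=3750. Stack: []
LOAD_FAST i → push 0. Stack: [0]
LOAD_CONST → push 1. Stack: [0, 1]
BINARY_OP + → 0 + 1 = 1. Stack: [1]
STORE_FAST i → i=1. Stack: []
LOAD_FAST i → push 1. Stack: [1]
LOAD_CONST → push 2. Stack: [1, 2]
COMPARE_OP bool(<) → 1 vs 2 = True. Stack: [True]
POP_JUMP_IF_FALSE → pop True; no jump. Stack: []
LOAD_FAST_LOAD_FAST z,v → push 3750,-25. Stack: [3750, -25]
BINARY_OP * → 3750 * -25 = -93750. Stack: [-93750]
STORE_FAST z → z=-93750. Stack: []
LOAD_FAST z → push -93750. Stack: [-93750]
LOAD_CONST → push 3. Stack: [-93750, 3]
BINARY_OP // → -93750 // 3 = -31250. Stack: [-31250]
STORE_FAST z → z=-31250. Stack: []
LOAD_FAST_LOAD_FAST z,v → push -31250,-25. Stack: [-31250, -25]
BINARY_OP * → -31250 * -25 = 781250. Stack: [781250]
STORE_FAST z → z=781250. Stack: []
LOAD_FAST i → push 1. Stack: [1]
LOAD_CONST → push 1. Stack: [1, 1]
BINARY_OP + → 1 + 1 = 2. Stack: [2]
STORE_FAST i → i=2. Stack: []
LOAD_FAST i → push 2. Stack: [2]
LOAD_CONST → push 2. Stack: [2, 2]
COMPARE_OP bool(<) → 2 vs 2 = False. Stack: [False]
POP_JUMP_IF_FALSE → pop False; jump. Stack: []
LOAD_FAST z → push 781250. Stack: [781250]
RETURN_VALUE → return 781250.

781250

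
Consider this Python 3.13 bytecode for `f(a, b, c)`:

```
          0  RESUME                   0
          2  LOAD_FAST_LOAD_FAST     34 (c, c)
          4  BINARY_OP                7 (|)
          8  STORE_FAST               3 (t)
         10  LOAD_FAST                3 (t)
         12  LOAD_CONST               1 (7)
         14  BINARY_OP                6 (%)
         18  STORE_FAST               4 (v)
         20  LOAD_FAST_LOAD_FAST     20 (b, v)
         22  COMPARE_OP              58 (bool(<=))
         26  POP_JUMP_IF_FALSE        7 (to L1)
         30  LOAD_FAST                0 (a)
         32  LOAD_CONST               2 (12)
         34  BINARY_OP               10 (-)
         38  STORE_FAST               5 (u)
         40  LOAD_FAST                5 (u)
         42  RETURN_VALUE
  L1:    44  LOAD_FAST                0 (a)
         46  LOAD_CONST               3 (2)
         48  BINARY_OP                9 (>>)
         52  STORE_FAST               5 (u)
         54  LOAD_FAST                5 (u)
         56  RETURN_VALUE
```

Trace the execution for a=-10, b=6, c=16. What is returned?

-3

LOAD_FAST_LOAD_FAST c,c → push 16,16. Stack: [16, 16]
BINARY_OP | → 16 | 16 = 16. Stack: [16]
STORE_FAST t → t=16. Stack: []
LOAD_FAST t → push 16. Stack: [16]
LOAD_CONST → push 7. Stack: [16, 7]
BINARY_OP % → 16 % 7 = 2. Stack: [2]
STORE_FAST v → v=2. Stack: []
LOAD_FAST_LOAD_FAST b,v → push 6,2. Stack: [6, 2]
COMPARE_OP bool(<=) → 6 vs 2 = False. Stack: [False]
POP_JUMP_IF_FALSE → pop False; jump. Stack: []
LOAD_FAST a → push -10. Stack: [-10]
LOAD_CONST → push 2. Stack: [-10, 2]
BINARY_OP >> → -10 >> 2 = -3. Stack: [-3]
STORE_FAST u → u=-3. Stack: []
LOAD_FAST u → push -3. Stack: [-3]
RETURN_VALUE → return -3.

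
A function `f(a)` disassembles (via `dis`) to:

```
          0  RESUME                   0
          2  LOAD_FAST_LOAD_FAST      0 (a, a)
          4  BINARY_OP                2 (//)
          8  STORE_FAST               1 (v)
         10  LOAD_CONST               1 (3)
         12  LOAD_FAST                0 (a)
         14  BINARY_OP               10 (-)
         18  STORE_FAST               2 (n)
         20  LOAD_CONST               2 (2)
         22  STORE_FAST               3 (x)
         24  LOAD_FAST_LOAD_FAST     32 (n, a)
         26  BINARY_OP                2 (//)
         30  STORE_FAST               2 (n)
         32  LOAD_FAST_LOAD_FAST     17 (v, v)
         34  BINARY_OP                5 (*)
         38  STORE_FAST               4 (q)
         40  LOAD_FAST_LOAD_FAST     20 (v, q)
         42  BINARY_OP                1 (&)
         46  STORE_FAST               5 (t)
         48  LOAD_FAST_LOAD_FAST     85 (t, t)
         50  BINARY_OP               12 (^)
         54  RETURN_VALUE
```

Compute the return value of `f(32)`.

LOAD_FAST_LOAD_FAST a,a → push 32,32. Stack: [32, 32]
BINARY_OP // → 32 // 32 = 1. Stack: [1]
STORE_FAST v → v=1. Stack: []
LOAD_CONST → push 3. Stack: [3]
LOAD_FAST a → push 32. Stack: [3, 32]
BINARY_OP - → 3 - 32 = -29. Stack: [-29]
STORE_FAST n → n=-29. Stack: []
LOAD_CONST → push 2. Stack: [2]
STORE_FAST x → x=2. Stack: []
LOAD_FAST_LOAD_FAST n,a → push -29,32. Stack: [-29, 32]
BINARY_OP // → -29 // 32 = -1. Stack: [-1]
STORE_FAST n → n=-1. Stack: []
LOAD_FAST_LOAD_FAST v,v → push 1,1. Stack: [1, 1]
BINARY_OP * → 1 * 1 = 1. Stack: [1]
STORE_FAST q → q=1. Stack: []
LOAD_FAST_LOAD_FAST v,q → push 1,1. Stack: [1, 1]
BINARY_OP & → 1 & 1 = 1. Stack: [1]
STORE_FAST t → t=1. Stack: []
LOAD_FAST_LOAD_FAST t,t → push 1,1. Stack: [1, 1]
BINARY_OP ^ → 1 ^ 1 = 0. Stack: [0]
RETURN_VALUE → return 0.

0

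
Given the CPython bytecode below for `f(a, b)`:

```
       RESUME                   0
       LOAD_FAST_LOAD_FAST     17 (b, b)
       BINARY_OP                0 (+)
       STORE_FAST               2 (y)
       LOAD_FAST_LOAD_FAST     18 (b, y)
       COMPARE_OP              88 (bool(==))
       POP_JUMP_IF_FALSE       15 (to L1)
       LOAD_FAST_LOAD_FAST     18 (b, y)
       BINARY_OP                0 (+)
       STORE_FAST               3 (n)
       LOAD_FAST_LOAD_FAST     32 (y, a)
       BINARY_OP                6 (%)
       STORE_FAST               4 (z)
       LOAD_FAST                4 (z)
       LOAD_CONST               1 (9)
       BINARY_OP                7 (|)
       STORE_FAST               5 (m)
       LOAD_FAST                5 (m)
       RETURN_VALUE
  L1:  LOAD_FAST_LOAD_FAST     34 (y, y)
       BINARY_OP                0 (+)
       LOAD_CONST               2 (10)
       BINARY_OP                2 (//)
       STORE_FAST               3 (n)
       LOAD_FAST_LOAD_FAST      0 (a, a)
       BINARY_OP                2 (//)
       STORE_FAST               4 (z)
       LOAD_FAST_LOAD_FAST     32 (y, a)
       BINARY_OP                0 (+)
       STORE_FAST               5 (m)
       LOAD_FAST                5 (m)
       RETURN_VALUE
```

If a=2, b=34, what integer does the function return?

LOAD_FAST_LOAD_FAST b,b → push 34,34. Stack: [34, 34]
BINARY_OP + → 34 + 34 = 68. Stack: [68]
STORE_FAST y → y=68. Stack: []
LOAD_FAST_LOAD_FAST b,y → push 34,68. Stack: [34, 68]
COMPARE_OP bool(==) → 34 vs 68 = False. Stack: [False]
POP_JUMP_IF_FALSE → pop False; jump. Stack: []
LOAD_FAST_LOAD_FAST y,y → push 68,68. Stack: [68, 68]
BINARY_OP + → 68 + 68 = 136. Stack: [136]
LOAD_CONST → push 10. Stack: [136, 10]
BINARY_OP // → 136 // 10 = 13. Stack: [13]
STORE_FAST n → n=13. Stack: []
LOAD_FAST_LOAD_FAST a,a → push 2,2. Stack: [2, 2]
BINARY_OP // → 2 // 2 = 1. Stack: [1]
STORE_FAST z → z=1. Stack: []
LOAD_FAST_LOAD_FAST y,a → push 68,2. Stack: [68, 2]
BINARY_OP + → 68 + 2 = 70. Stack: [70]
STORE_FAST m → m=70. Stack: []
LOAD_FAST m → push 70. Stack: [70]
RETURN_VALUE → return 70.

70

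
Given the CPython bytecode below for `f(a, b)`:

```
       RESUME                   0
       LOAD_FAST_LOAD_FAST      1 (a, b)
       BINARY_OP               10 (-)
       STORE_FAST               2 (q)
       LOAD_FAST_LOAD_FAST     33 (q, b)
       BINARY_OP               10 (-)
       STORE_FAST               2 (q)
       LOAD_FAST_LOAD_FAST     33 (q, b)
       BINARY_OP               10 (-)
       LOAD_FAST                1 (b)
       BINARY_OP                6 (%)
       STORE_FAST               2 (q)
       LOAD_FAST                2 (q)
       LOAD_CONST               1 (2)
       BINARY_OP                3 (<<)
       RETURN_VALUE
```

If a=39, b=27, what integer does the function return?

48

LOAD_FAST_LOAD_FAST a,b → push 39,27. Stack: [39, 27]
BINARY_OP - → 39 - 27 = 12. Stack: [12]
STORE_FAST q → q=12. Stack: []
LOAD_FAST_LOAD_FAST q,b → push 12,27. Stack: [12, 27]
BINARY_OP - → 12 - 27 = -15. Stack: [-15]
STORE_FAST q → q=-15. Stack: []
LOAD_FAST_LOAD_FAST q,b → push -15,27. Stack: [-15, 27]
BINARY_OP - → -15 - 27 = -42. Stack: [-42]
LOAD_FAST b → push 27. Stack: [-42, 27]
BINARY_OP % → -42 % 27 = 12. Stack: [12]
STORE_FAST q → q=12. Stack: []
LOAD_FAST q → push 12. Stack: [12]
LOAD_CONST → push 2. Stack: [12, 2]
BINARY_OP << → 12 << 2 = 48. Stack: [48]
RETURN_VALUE → return 48.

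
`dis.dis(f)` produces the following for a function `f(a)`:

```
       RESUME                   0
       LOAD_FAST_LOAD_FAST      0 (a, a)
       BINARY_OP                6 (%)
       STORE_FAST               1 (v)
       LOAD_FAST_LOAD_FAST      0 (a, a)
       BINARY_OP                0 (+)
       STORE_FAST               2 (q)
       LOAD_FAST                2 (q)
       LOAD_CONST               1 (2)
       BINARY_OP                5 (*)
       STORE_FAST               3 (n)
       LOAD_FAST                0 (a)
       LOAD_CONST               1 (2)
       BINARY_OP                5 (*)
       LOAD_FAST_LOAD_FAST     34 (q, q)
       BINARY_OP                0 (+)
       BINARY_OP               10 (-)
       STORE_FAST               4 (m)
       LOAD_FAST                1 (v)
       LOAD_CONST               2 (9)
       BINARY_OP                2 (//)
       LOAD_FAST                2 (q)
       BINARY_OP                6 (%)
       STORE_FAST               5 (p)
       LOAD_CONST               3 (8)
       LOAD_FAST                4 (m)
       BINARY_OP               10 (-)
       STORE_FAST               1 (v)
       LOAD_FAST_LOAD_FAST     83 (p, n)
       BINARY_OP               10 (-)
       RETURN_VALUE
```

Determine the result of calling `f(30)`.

LOAD_FAST_LOAD_FAST a,a → push 30,30. Stack: [30, 30]
BINARY_OP % → 30 % 30 = 0. Stack: [0]
STORE_FAST v → v=0. Stack: []
LOAD_FAST_LOAD_FAST a,a → push 30,30. Stack: [30, 30]
BINARY_OP + → 30 + 30 = 60. Stack: [60]
STORE_FAST q → q=60. Stack: []
LOAD_FAST q → push 60. Stack: [60]
LOAD_CONST → push 2. Stack: [60, 2]
BINARY_OP * → 60 * 2 = 120. Stack: [120]
STORE_FAST n → n=120. Stack: []
LOAD_FAST a → push 30. Stack: [30]
LOAD_CONST → push 2. Stack: [30, 2]
BINARY_OP * → 30 * 2 = 60. Stack: [60]
LOAD_FAST_LOAD_FAST q,q → push 60,60. Stack: [60, 60, 60]
BINARY_OP + → 60 + 60 = 120. Stack: [60, 120]
BINARY_OP - → 60 - 120 = -60. Stack: [-60]
STORE_FAST m → m=-60. Stack: []
LOAD_FAST v → push 0. Stack: [0]
LOAD_CONST → push 9. Stack: [0, 9]
BINARY_OP // → 0 // 9 = 0. Stack: [0]
LOAD_FAST q → push 60. Stack: [0, 60]
BINARY_OP % → 0 % 60 = 0. Stack: [0]
STORE_FAST p → p=0. Stack: []
LOAD_CONST → push 8. Stack: [8]
LOAD_FAST m → push -60. Stack: [8, -60]
BINARY_OP - → 8 - -60 = 68. Stack: [68]
STORE_FAST v → v=68. Stack: []
LOAD_FAST_LOAD_FAST p,n → push 0,120. Stack: [0, 120]
BINARY_OP - → 0 - 120 = -120. Stack: [-120]
RETURN_VALUE → return -120.

-120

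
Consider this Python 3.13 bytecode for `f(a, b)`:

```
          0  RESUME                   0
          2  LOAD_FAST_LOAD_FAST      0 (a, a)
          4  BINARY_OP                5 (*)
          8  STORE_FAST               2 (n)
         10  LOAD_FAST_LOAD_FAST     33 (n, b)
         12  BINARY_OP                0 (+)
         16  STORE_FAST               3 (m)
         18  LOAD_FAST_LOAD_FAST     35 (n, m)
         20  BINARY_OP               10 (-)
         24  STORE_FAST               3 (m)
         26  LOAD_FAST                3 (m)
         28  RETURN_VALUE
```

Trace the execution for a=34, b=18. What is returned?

LOAD_FAST_LOAD_FAST a,a → push 34,34. Stack: [34, 34]
BINARY_OP * → 34 * 34 = 1156. Stack: [1156]
STORE_FAST n → n=1156. Stack: []
LOAD_FAST_LOAD_FAST n,b → push 1156,18. Stack: [1156, 18]
BINARY_OP + → 1156 + 18 = 1174. Stack: [1174]
STORE_FAST m → m=1174. Stack: []
LOAD_FAST_LOAD_FAST n,m → push 1156,1174. Stack: [1156, 1174]
BINARY_OP - → 1156 - 1174 = -18. Stack: [-18]
STORE_FAST m → m=-18. Stack: []
LOAD_FAST m → push -18. Stack: [-18]
RETURN_VALUE → return -18.

-18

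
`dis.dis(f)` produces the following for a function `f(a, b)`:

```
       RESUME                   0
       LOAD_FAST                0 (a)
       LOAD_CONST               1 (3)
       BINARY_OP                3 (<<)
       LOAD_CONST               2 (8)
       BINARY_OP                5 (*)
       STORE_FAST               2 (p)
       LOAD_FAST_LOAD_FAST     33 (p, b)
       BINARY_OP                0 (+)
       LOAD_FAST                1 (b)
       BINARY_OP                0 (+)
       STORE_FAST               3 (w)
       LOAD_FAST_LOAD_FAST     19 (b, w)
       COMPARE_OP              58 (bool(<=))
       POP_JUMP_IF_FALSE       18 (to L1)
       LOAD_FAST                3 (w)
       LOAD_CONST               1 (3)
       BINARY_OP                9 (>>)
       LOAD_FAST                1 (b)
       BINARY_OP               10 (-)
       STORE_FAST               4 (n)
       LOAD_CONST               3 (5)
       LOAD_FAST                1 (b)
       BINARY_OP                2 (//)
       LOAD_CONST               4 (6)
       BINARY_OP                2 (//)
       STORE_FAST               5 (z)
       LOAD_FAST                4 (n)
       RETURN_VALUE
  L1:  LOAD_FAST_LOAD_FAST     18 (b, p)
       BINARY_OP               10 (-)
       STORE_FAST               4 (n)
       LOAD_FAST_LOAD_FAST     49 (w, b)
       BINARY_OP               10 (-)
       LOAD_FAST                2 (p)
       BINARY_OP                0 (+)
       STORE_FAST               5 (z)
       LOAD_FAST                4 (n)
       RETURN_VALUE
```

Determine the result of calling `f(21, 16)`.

LOAD_FAST a → push 21. Stack: [21]
LOAD_CONST → push 3. Stack: [21, 3]
BINARY_OP << → 21 << 3 = 168. Stack: [168]
LOAD_CONST → push 8. Stack: [168, 8]
BINARY_OP * → 168 * 8 = 1344. Stack: [1344]
STORE_FAST p → p=1344. Stack: []
LOAD_FAST_LOAD_FAST p,b → push 1344,16. Stack: [1344, 16]
BINARY_OP + → 1344 + 16 = 1360. Stack: [1360]
LOAD_FAST b → push 16. Stack: [1360, 16]
BINARY_OP + → 1360 + 16 = 1376. Stack: [1376]
STORE_FAST w → w=1376. Stack: []
LOAD_FAST_LOAD_FAST b,w → push 16,1376. Stack: [16, 1376]
COMPARE_OP bool(<=) → 16 vs 1376 = True. Stack: [True]
POP_JUMP_IF_FALSE → pop True; no jump. Stack: []
LOAD_FAST w → push 1376. Stack: [1376]
LOAD_CONST → push 3. Stack: [1376, 3]
BINARY_OP >> → 1376 >> 3 = 172. Stack: [172]
LOAD_FAST b → push 16. Stack: [172, 16]
BINARY_OP - → 172 - 16 = 156. Stack: [156]
STORE_FAST n → n=156. Stack: []
LOAD_CONST → push 5. Stack: [5]
LOAD_FAST b → push 16. Stack: [5, 16]
BINARY_OP // → 5 // 16 = 0. Stack: [0]
LOAD_CONST → push 6. Stack: [0, 6]
BINARY_OP // → 0 // 6 = 0. Stack: [0]
STORE_FAST z → z=0. Stack: []
LOAD_FAST n → push 156. Stack: [156]
RETURN_VALUE → return 156.

156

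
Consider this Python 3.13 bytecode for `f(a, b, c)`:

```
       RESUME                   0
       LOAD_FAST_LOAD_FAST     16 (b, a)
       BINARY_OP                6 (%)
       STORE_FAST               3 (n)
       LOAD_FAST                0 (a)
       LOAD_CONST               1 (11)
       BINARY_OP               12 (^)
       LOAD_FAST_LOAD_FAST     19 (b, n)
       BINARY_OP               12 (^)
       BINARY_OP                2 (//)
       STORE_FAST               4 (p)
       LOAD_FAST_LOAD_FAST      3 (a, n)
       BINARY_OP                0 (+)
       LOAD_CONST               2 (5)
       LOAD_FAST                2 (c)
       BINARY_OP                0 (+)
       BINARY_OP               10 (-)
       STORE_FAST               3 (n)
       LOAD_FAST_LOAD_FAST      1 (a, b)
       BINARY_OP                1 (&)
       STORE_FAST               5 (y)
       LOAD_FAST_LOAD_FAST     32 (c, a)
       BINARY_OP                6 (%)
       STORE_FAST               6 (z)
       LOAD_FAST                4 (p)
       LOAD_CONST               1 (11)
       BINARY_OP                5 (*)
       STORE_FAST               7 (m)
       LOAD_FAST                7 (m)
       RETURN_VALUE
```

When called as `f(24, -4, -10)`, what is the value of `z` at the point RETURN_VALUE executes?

LOAD_FAST_LOAD_FAST b,a → push -4,24. Stack: [-4, 24]
BINARY_OP % → -4 % 24 = 20. Stack: [20]
STORE_FAST n → n=20. Stack: []
LOAD_FAST a → push 24. Stack: [24]
LOAD_CONST → push 11. Stack: [24, 11]
BINARY_OP ^ → 24 ^ 11 = 19. Stack: [19]
LOAD_FAST_LOAD_FAST b,n → push -4,20. Stack: [19, -4, 20]
BINARY_OP ^ → -4 ^ 20 = -24. Stack: [19, -24]
BINARY_OP // → 19 // -24 = -1. Stack: [-1]
STORE_FAST p → p=-1. Stack: []
LOAD_FAST_LOAD_FAST a,n → push 24,20. Stack: [24, 20]
BINARY_OP + → 24 + 20 = 44. Stack: [44]
LOAD_CONST → push 5. Stack: [44, 5]
LOAD_FAST c → push -10. Stack: [44, 5, -10]
BINARY_OP + → 5 + -10 = -5. Stack: [44, -5]
BINARY_OP - → 44 - -5 = 49. Stack: [49]
STORE_FAST n → n=49. Stack: []
LOAD_FAST_LOAD_FAST a,b → push 24,-4. Stack: [24, -4]
BINARY_OP & → 24 & -4 = 24. Stack: [24]
STORE_FAST y → y=24. Stack: []
LOAD_FAST_LOAD_FAST c,a → push -10,24. Stack: [-10, 24]
BINARY_OP % → -10 % 24 = 14. Stack: [14]
STORE_FAST z → z=14. Stack: []
LOAD_FAST p → push -1. Stack: [-1]
LOAD_CONST → push 11. Stack: [-1, 11]
BINARY_OP * → -1 * 11 = -11. Stack: [-11]
STORE_FAST m → m=-11. Stack: []
LOAD_FAST m → push -11. Stack: [-11]
RETURN_VALUE → return -11.

14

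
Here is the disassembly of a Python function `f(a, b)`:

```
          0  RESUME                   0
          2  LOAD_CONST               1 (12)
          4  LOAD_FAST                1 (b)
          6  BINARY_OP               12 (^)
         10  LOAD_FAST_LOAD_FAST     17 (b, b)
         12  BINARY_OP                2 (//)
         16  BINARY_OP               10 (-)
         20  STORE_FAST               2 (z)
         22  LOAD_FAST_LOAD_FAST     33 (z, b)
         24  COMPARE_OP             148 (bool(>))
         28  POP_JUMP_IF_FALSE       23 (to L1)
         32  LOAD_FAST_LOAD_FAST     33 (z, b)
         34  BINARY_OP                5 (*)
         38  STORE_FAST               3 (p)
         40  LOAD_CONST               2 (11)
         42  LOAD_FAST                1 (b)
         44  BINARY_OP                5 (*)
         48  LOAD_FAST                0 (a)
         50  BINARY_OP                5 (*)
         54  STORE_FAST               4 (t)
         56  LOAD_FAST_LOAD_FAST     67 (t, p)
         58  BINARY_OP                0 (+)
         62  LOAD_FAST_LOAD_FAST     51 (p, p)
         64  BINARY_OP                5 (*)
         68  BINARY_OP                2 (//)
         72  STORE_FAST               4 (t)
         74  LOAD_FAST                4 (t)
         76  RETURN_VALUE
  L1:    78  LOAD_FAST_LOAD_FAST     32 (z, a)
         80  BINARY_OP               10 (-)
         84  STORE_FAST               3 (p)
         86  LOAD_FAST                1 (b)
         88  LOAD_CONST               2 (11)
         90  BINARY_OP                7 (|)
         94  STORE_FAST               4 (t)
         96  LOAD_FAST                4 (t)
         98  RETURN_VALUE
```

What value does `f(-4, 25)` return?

LOAD_CONST → push 12. Stack: [12]
LOAD_FAST b → push 25. Stack: [12, 25]
BINARY_OP ^ → 12 ^ 25 = 21. Stack: [21]
LOAD_FAST_LOAD_FAST b,b → push 25,25. Stack: [21, 25, 25]
BINARY_OP // → 25 // 25 = 1. Stack: [21, 1]
BINARY_OP - → 21 - 1 = 20. Stack: [20]
STORE_FAST z → z=20. Stack: []
LOAD_FAST_LOAD_FAST z,b → push 20,25. Stack: [20, 25]
COMPARE_OP bool(>) → 20 vs 25 = False. Stack: [False]
POP_JUMP_IF_FALSE → pop False; jump. Stack: []
LOAD_FAST_LOAD_FAST z,a → push 20,-4. Stack: [20, -4]
BINARY_OP - → 20 - -4 = 24. Stack: [24]
STORE_FAST p → p=24. Stack: []
LOAD_FAST b → push 25. Stack: [25]
LOAD_CONST → push 11. Stack: [25, 11]
BINARY_OP | → 25 | 11 = 27. Stack: [27]
STORE_FAST t → t=27. Stack: []
LOAD_FAST t → push 27. Stack: [27]
RETURN_VALUE → return 27.

27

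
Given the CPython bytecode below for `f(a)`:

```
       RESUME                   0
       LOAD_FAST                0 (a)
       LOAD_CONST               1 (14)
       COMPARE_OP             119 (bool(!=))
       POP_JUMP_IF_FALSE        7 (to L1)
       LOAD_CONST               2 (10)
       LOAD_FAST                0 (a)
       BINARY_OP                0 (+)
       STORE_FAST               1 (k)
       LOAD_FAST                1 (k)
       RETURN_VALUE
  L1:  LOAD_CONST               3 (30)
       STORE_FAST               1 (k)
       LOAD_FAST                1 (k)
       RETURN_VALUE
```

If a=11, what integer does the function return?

LOAD_FAST a → push 11. Stack: [11]
LOAD_CONST → push 14. Stack: [11, 14]
COMPARE_OP bool(!=) → 11 vs 14 = True. Stack: [True]
POP_JUMP_IF_FALSE → pop True; no jump. Stack: []
LOAD_CONST → push 10. Stack: [10]
LOAD_FAST a → push 11. Stack: [10, 11]
BINARY_OP + → 10 + 11 = 21. Stack: [21]
STORE_FAST k → k=21. Stack: []
LOAD_FAST k → push 21. Stack: [21]
RETURN_VALUE → return 21.

21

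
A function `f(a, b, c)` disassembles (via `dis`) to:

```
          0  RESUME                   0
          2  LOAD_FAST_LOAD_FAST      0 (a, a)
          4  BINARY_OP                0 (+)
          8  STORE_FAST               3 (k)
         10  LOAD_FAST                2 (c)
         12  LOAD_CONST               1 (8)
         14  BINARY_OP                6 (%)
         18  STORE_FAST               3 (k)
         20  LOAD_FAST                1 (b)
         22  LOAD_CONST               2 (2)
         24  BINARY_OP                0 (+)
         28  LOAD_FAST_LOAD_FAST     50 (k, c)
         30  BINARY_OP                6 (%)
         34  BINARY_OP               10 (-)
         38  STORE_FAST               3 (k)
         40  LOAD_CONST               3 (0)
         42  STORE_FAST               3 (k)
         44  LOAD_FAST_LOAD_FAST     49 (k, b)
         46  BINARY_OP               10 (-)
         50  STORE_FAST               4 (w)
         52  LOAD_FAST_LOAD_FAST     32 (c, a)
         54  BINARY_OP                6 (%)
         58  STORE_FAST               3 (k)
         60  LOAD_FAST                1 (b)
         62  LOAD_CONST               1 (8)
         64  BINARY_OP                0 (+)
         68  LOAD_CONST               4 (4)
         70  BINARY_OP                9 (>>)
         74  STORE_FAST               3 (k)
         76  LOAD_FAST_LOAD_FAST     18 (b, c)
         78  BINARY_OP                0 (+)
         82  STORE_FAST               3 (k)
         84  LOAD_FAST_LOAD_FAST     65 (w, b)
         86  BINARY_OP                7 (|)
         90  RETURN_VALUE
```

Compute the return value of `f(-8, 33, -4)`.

-1

LOAD_FAST_LOAD_FAST a,a → push -8,-8. Stack: [-8, -8]
BINARY_OP + → -8 + -8 = -16. Stack: [-16]
STORE_FAST k → k=-16. Stack: []
LOAD_FAST c → push -4. Stack: [-4]
LOAD_CONST → push 8. Stack: [-4, 8]
BINARY_OP % → -4 % 8 = 4. Stack: [4]
STORE_FAST k → k=4. Stack: []
LOAD_FAST b → push 33. Stack: [33]
LOAD_CONST → push 2. Stack: [33, 2]
BINARY_OP + → 33 + 2 = 35. Stack: [35]
LOAD_FAST_LOAD_FAST k,c → push 4,-4. Stack: [35, 4, -4]
BINARY_OP % → 4 % -4 = 0. Stack: [35, 0]
BINARY_OP - → 35 - 0 = 35. Stack: [35]
STORE_FAST k → k=35. Stack: []
LOAD_CONST → push 0. Stack: [0]
STORE_FAST k → k=0. Stack: []
LOAD_FAST_LOAD_FAST k,b → push 0,33. Stack: [0, 33]
BINARY_OP - → 0 - 33 = -33. Stack: [-33]
STORE_FAST w → w=-33. Stack: []
LOAD_FAST_LOAD_FAST c,a → push -4,-8. Stack: [-4, -8]
BINARY_OP % → -4 % -8 = -4. Stack: [-4]
STORE_FAST k → k=-4. Stack: []
LOAD_FAST b → push 33. Stack: [33]
LOAD_CONST → push 8. Stack: [33, 8]
BINARY_OP + → 33 + 8 = 41. Stack: [41]
LOAD_CONST → push 4. Stack: [41, 4]
BINARY_OP >> → 41 >> 4 = 2. Stack: [2]
STORE_FAST k → k=2. Stack: []
LOAD_FAST_LOAD_FAST b,c → push 33,-4. Stack: [33, -4]
BINARY_OP + → 33 + -4 = 29. Stack: [29]
STORE_FAST k → k=29. Stack: []
LOAD_FAST_LOAD_FAST w,b → push -33,33. Stack: [-33, 33]
BINARY_OP | → -33 | 33 = -1. Stack: [-1]
RETURN_VALUE → return -1.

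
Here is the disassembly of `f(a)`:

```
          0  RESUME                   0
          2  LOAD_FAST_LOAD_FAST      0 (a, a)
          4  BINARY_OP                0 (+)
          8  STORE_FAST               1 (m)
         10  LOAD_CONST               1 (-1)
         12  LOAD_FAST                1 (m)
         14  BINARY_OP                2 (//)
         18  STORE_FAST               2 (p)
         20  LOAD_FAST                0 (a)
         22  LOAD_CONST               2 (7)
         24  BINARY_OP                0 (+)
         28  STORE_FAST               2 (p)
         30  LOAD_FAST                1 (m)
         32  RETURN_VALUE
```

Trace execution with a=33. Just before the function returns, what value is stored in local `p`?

40

LOAD_FAST_LOAD_FAST a,a → push 33,33. Stack: [33, 33]
BINARY_OP + → 33 + 33 = 66. Stack: [66]
STORE_FAST m → m=66. Stack: []
LOAD_CONST → push -1. Stack: [-1]
LOAD_FAST m → push 66. Stack: [-1, 66]
BINARY_OP // → -1 // 66 = -1. Stack: [-1]
STORE_FAST p → p=-1. Stack: []
LOAD_FAST a → push 33. Stack: [33]
LOAD_CONST → push 7. Stack: [33, 7]
BINARY_OP + → 33 + 7 = 40. Stack: [40]
STORE_FAST p → p=40. Stack: []
LOAD_FAST m → push 66. Stack: [66]
RETURN_VALUE → return 66.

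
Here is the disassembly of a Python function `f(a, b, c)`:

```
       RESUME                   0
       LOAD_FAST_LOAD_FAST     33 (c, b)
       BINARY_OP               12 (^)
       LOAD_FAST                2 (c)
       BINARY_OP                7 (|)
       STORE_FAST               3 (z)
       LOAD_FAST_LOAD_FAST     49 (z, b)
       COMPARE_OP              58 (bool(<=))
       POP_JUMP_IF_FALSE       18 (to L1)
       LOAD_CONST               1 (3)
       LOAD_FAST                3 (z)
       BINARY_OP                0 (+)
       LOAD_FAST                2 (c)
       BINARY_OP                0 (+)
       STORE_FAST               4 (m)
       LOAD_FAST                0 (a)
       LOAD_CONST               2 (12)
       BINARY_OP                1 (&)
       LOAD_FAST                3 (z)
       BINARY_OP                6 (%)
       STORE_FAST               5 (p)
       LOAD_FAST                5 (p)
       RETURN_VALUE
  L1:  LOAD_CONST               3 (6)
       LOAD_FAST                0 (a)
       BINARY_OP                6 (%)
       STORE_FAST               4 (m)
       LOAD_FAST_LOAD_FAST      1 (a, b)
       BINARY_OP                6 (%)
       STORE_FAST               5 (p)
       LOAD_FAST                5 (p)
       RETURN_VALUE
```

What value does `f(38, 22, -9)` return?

LOAD_FAST_LOAD_FAST c,b → push -9,22. Stack: [-9, 22]
BINARY_OP ^ → -9 ^ 22 = -31. Stack: [-31]
LOAD_FAST c → push -9. Stack: [-31, -9]
BINARY_OP | → -31 | -9 = -9. Stack: [-9]
STORE_FAST z → z=-9. Stack: []
LOAD_FAST_LOAD_FAST z,b → push -9,22. Stack: [-9, 22]
COMPARE_OP bool(<=) → -9 vs 22 = True. Stack: [True]
POP_JUMP_IF_FALSE → pop True; no jump. Stack: []
LOAD_CONST → push 3. Stack: [3]
LOAD_FAST z → push -9. Stack: [3, -9]
BINARY_OP + → 3 + -9 = -6. Stack: [-6]
LOAD_FAST c → push -9. Stack: [-6, -9]
BINARY_OP + → -6 + -9 = -15. Stack: [-15]
STORE_FAST m → m=-15. Stack: []
LOAD_FAST a → push 38. Stack: [38]
LOAD_CONST → push 12. Stack: [38, 12]
BINARY_OP & → 38 & 12 = 4. Stack: [4]
LOAD_FAST z → push -9. Stack: [4, -9]
BINARY_OP % → 4 % -9 = -5. Stack: [-5]
STORE_FAST p → p=-5. Stack: []
LOAD_FAST p → push -5. Stack: [-5]
RETURN_VALUE → return -5.

-5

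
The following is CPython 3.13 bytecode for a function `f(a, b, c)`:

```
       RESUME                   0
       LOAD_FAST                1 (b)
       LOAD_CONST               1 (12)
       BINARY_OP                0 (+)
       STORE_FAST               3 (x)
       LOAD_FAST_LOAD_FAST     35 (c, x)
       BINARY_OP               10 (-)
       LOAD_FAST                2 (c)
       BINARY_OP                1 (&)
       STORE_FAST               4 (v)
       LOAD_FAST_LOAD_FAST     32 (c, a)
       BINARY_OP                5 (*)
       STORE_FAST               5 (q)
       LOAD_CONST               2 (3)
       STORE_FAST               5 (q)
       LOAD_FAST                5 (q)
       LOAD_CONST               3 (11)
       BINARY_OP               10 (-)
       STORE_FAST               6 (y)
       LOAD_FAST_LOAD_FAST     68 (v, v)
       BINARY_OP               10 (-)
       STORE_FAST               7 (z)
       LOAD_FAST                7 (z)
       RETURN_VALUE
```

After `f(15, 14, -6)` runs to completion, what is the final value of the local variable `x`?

26

LOAD_FAST b → push 14. Stack: [14]
LOAD_CONST → push 12. Stack: [14, 12]
BINARY_OP + → 14 + 12 = 26. Stack: [26]
STORE_FAST x → x=26. Stack: []
LOAD_FAST_LOAD_FAST c,x → push -6,26. Stack: [-6, 26]
BINARY_OP - → -6 - 26 = -32. Stack: [-32]
LOAD_FAST c → push -6. Stack: [-32, -6]
BINARY_OP & → -32 & -6 = -32. Stack: [-32]
STORE_FAST v → v=-32. Stack: []
LOAD_FAST_LOAD_FAST c,a → push -6,15. Stack: [-6, 15]
BINARY_OP * → -6 * 15 = -90. Stack: [-90]
STORE_FAST q → q=-90. Stack: []
LOAD_CONST → push 3. Stack: [3]
STORE_FAST q → q=3. Stack: []
LOAD_FAST q → push 3. Stack: [3]
LOAD_CONST → push 11. Stack: [3, 11]
BINARY_OP - → 3 - 11 = -8. Stack: [-8]
STORE_FAST y → y=-8. Stack: []
LOAD_FAST_LOAD_FAST v,v → push -32,-32. Stack: [-32, -32]
BINARY_OP - → -32 - -32 = 0. Stack: [0]
STORE_FAST z → z=0. Stack: []
LOAD_FAST z → push 0. Stack: [0]
RETURN_VALUE → return 0.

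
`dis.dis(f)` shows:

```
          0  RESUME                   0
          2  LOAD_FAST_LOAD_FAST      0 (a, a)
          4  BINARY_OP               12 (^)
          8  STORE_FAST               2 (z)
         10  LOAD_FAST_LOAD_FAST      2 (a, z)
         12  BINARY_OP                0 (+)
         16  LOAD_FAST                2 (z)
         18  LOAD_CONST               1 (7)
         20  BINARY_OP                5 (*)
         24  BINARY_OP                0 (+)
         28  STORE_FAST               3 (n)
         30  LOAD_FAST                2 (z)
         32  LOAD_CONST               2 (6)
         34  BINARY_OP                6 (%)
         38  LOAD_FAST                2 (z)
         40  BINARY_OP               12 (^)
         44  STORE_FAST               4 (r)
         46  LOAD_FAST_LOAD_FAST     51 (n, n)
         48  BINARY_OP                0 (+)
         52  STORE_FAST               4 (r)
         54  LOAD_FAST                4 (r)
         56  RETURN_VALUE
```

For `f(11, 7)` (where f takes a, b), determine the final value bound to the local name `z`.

LOAD_FAST_LOAD_FAST a,a → push 11,11. Stack: [11, 11]
BINARY_OP ^ → 11 ^ 11 = 0. Stack: [0]
STORE_FAST z → z=0. Stack: []
LOAD_FAST_LOAD_FAST a,z → push 11,0. Stack: [11, 0]
BINARY_OP + → 11 + 0 = 11. Stack: [11]
LOAD_FAST z → push 0. Stack: [11, 0]
LOAD_CONST → push 7. Stack: [11, 0, 7]
BINARY_OP * → 0 * 7 = 0. Stack: [11, 0]
BINARY_OP + → 11 + 0 = 11. Stack: [11]
STORE_FAST n → n=11. Stack: []
LOAD_FAST z → push 0. Stack: [0]
LOAD_CONST → push 6. Stack: [0, 6]
BINARY_OP % → 0 % 6 = 0. Stack: [0]
LOAD_FAST z → push 0. Stack: [0, 0]
BINARY_OP ^ → 0 ^ 0 = 0. Stack: [0]
STORE_FAST r → r=0. Stack: []
LOAD_FAST_LOAD_FAST n,n → push 11,11. Stack: [11, 11]
BINARY_OP + → 11 + 11 = 22. Stack: [22]
STORE_FAST r → r=22. Stack: []
LOAD_FAST r → push 22. Stack: [22]
RETURN_VALUE → return 22.

0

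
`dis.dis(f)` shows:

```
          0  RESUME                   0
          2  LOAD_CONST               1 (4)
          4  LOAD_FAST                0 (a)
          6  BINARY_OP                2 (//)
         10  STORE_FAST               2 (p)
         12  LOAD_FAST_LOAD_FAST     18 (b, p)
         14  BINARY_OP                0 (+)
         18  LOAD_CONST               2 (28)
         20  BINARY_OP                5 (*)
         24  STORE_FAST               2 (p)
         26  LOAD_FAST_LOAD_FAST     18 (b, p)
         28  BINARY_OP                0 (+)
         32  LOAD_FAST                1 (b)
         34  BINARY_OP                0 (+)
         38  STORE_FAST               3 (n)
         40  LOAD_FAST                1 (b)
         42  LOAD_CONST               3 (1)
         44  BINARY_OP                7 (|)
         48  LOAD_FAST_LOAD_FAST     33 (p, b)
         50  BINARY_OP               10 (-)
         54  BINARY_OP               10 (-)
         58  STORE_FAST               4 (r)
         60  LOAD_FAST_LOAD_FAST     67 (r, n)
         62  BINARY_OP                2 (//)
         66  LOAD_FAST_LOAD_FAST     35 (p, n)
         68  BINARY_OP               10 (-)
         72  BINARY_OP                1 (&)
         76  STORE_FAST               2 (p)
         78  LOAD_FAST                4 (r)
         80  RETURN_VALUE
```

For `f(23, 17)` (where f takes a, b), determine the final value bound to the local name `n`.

LOAD_CONST → push 4. Stack: [4]
LOAD_FAST a → push 23. Stack: [4, 23]
BINARY_OP // → 4 // 23 = 0. Stack: [0]
STORE_FAST p → p=0. Stack: []
LOAD_FAST_LOAD_FAST b,p → push 17,0. Stack: [17, 0]
BINARY_OP + → 17 + 0 = 17. Stack: [17]
LOAD_CONST → push 28. Stack: [17, 28]
BINARY_OP * → 17 * 28 = 476. Stack: [476]
STORE_FAST p → p=476. Stack: []
LOAD_FAST_LOAD_FAST b,p → push 17,476. Stack: [17, 476]
BINARY_OP + → 17 + 476 = 493. Stack: [493]
LOAD_FAST b → push 17. Stack: [493, 17]
BINARY_OP + → 493 + 17 = 510. Stack: [510]
STORE_FAST n → n=510. Stack: []
LOAD_FAST b → push 17. Stack: [17]
LOAD_CONST → push 1. Stack: [17, 1]
BINARY_OP | → 17 | 1 = 17. Stack: [17]
LOAD_FAST_LOAD_FAST p,b → push 476,17. Stack: [17, 476, 17]
BINARY_OP - → 476 - 17 = 459. Stack: [17, 459]
BINARY_OP - → 17 - 459 = -442. Stack: [-442]
STORE_FAST r → r=-442. Stack: []
LOAD_FAST_LOAD_FAST r,n → push -442,510. Stack: [-442, 510]
BINARY_OP // → -442 // 510 = -1. Stack: [-1]
LOAD_FAST_LOAD_FAST p,n → push 476,510. Stack: [-1, 476, 510]
BINARY_OP - → 476 - 510 = -34. Stack: [-1, -34]
BINARY_OP & → -1 & -34 = -34. Stack: [-34]
STORE_FAST p → p=-34. Stack: []
LOAD_FAST r → push -442. Stack: [-442]
RETURN_VALUE → return -442.

510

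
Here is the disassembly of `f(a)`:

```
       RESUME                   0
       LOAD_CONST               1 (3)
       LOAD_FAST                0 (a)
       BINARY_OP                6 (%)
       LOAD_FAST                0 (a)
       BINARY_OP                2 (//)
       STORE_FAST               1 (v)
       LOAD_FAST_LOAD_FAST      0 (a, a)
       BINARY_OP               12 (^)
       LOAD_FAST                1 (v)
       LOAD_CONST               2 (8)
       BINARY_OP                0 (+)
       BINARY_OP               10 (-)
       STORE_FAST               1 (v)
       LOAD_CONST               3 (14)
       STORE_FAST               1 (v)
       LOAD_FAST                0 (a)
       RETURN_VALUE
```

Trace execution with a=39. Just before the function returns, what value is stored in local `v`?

LOAD_CONST → push 3. Stack: [3]
LOAD_FAST a → push 39. Stack: [3, 39]
BINARY_OP % → 3 % 39 = 3. Stack: [3]
LOAD_FAST a → push 39. Stack: [3, 39]
BINARY_OP // → 3 // 39 = 0. Stack: [0]
STORE_FAST v → v=0. Stack: []
LOAD_FAST_LOAD_FAST a,a → push 39,39. Stack: [39, 39]
BINARY_OP ^ → 39 ^ 39 = 0. Stack: [0]
LOAD_FAST v → push 0. Stack: [0, 0]
LOAD_CONST → push 8. Stack: [0, 0, 8]
BINARY_OP + → 0 + 8 = 8. Stack: [0, 8]
BINARY_OP - → 0 - 8 = -8. Stack: [-8]
STORE_FAST v → v=-8. Stack: []
LOAD_CONST → push 14. Stack: [14]
STORE_FAST v → v=14. Stack: []
LOAD_FAST a → push 39. Stack: [39]
RETURN_VALUE → return 39.

14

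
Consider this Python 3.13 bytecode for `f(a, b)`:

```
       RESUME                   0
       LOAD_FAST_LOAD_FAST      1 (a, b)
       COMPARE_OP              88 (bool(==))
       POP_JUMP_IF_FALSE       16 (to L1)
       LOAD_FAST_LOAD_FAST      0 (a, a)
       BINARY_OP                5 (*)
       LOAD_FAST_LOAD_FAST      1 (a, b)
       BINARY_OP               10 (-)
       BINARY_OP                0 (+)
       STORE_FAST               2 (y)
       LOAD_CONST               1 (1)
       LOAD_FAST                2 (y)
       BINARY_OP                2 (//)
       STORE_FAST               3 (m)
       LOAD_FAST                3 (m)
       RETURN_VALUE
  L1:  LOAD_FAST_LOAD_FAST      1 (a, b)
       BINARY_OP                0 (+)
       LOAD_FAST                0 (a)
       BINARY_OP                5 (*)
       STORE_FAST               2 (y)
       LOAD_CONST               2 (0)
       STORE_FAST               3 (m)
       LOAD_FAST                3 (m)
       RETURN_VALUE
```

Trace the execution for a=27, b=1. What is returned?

0

LOAD_FAST_LOAD_FAST a,b → push 27,1. Stack: [27, 1]
COMPARE_OP bool(==) → 27 vs 1 = False. Stack: [False]
POP_JUMP_IF_FALSE → pop False; jump. Stack: []
LOAD_FAST_LOAD_FAST a,b → push 27,1. Stack: [27, 1]
BINARY_OP + → 27 + 1 = 28. Stack: [28]
LOAD_FAST a → push 27. Stack: [28, 27]
BINARY_OP * → 28 * 27 = 756. Stack: [756]
STORE_FAST y → y=756. Stack: []
LOAD_CONST → push 0. Stack: [0]
STORE_FAST m → m=0. Stack: []
LOAD_FAST m → push 0. Stack: [0]
RETURN_VALUE → return 0.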